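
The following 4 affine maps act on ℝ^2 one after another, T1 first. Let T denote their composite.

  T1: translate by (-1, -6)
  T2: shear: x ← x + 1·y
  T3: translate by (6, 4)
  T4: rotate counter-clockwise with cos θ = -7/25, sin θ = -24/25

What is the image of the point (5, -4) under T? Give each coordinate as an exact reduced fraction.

T1 translate by (-1, -6): (5, -4) → (4, -10)
T2 shear: x ← x + 1·y: (4, -10) → (-6, -10)
T3 translate by (6, 4): (-6, -10) → (0, -6)
T4 rotate counter-clockwise with cos θ = -7/25, sin θ = -24/25: (0, -6) → (-144/25, 42/25)

T(p) = (-144/25, 42/25)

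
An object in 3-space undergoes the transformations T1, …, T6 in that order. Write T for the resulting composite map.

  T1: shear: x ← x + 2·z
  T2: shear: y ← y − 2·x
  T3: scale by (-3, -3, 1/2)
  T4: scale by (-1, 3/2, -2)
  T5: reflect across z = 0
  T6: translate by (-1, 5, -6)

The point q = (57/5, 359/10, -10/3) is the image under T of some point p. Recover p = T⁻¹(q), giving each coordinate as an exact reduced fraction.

p = (-6/5, 7/5, 8/3)

T1 = [1 0 2 0; 0 1 0 0; 0 0 1 0; 0 0 0 1]
T2·T1 = [1 0 2 0; -2 1 -4 0; 0 0 1 0; 0 0 0 1]
T3·…·T1 = [-3 0 -6 0; 6 -3 12 0; 0 0 1/2 0; 0 0 0 1]
T4·…·T1 = [3 0 6 0; 9 -9/2 18 0; 0 0 -1 0; 0 0 0 1]
T5·…·T1 = [3 0 6 0; 9 -9/2 18 0; 0 0 1 0; 0 0 0 1]
T6·…·T1 = [3 0 6 -1; 9 -9/2 18 5; 0 0 1 -6; 0 0 0 1]
det M = -27/2; M⁻¹ = [1/3 0 -2 -35/3; 2/3 -2/9 0 16/9; 0 0 1 6; 0 0 0 1]
M⁻¹ · (57/5, 359/10, -10/3)ᵀ = (-6/5, 7/5, 8/3)ᵀ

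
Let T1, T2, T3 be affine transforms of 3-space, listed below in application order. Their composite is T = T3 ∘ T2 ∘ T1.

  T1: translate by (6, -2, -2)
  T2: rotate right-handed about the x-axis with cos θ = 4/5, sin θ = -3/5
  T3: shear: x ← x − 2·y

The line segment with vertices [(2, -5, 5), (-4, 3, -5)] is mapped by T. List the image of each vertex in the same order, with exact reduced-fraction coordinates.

T1 translate by (6, -2, -2): (2, -5, 5) → (8, -7, 3); (-4, 3, -5) → (2, 1, -7)
T2 rotate right-handed about the x-axis with cos θ = 4/5, sin θ = -3/5: (8, -7, 3) → (8, -19/5, 33/5); (2, 1, -7) → (2, -17/5, -31/5)
T3 shear: x ← x − 2·y: (8, -19/5, 33/5) → (78/5, -19/5, 33/5); (2, -17/5, -31/5) → (44/5, -17/5, -31/5)

image vertices: (78/5, -19/5, 33/5), (44/5, -17/5, -31/5)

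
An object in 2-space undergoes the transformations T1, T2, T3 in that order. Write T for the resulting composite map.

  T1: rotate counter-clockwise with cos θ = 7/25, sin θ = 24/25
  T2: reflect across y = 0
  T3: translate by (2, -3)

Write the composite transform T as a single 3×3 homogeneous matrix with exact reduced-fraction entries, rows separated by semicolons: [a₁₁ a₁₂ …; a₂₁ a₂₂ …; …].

T1 = [7/25 -24/25 0; 24/25 7/25 0; 0 0 1]
T2·T1 = [7/25 -24/25 0; -24/25 -7/25 0; 0 0 1]
T3·…·T1 = [7/25 -24/25 2; -24/25 -7/25 -3; 0 0 1]

T = [7/25 -24/25 2; -24/25 -7/25 -3; 0 0 1]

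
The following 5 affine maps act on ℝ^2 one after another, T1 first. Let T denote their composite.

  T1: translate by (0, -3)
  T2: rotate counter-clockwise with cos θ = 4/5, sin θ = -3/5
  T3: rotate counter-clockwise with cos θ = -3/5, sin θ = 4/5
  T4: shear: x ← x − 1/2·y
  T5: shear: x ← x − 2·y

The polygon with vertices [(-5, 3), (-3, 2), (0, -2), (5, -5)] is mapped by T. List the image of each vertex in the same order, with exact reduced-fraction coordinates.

image vertices: (25/2, -5), (17/2, -3), (5, 0), (-9/2, 5)

T1 translate by (0, -3): (-5, 3) → (-5, 0); (-3, 2) → (-3, -1); (0, -2) → (0, -5); (5, -5) → (5, -8)
T2 rotate counter-clockwise with cos θ = 4/5, sin θ = -3/5: (-5, 0) → (-4, 3); (-3, -1) → (-3, 1); (0, -5) → (-3, -4); (5, -8) → (-4/5, -47/5)
T3 rotate counter-clockwise with cos θ = -3/5, sin θ = 4/5: (-4, 3) → (0, -5); (-3, 1) → (1, -3); (-3, -4) → (5, 0); (-4/5, -47/5) → (8, 5)
T4 shear: x ← x − 1/2·y: (0, -5) → (5/2, -5); (1, -3) → (5/2, -3); (5, 0) → (5, 0); (8, 5) → (11/2, 5)
T5 shear: x ← x − 2·y: (5/2, -5) → (25/2, -5); (5/2, -3) → (17/2, -3); (5, 0) → (5, 0); (11/2, 5) → (-9/2, 5)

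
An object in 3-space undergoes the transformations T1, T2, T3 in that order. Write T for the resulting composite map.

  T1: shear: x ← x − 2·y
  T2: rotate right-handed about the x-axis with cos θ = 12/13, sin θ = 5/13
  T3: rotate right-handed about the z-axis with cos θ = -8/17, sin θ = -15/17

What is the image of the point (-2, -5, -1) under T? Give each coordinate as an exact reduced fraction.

T(p) = (-1657/221, -1120/221, -37/13)

T1 shear: x ← x − 2·y: (-2, -5, -1) → (8, -5, -1)
T2 rotate right-handed about the x-axis with cos θ = 12/13, sin θ = 5/13: (8, -5, -1) → (8, -55/13, -37/13)
T3 rotate right-handed about the z-axis with cos θ = -8/17, sin θ = -15/17: (8, -55/13, -37/13) → (-1657/221, -1120/221, -37/13)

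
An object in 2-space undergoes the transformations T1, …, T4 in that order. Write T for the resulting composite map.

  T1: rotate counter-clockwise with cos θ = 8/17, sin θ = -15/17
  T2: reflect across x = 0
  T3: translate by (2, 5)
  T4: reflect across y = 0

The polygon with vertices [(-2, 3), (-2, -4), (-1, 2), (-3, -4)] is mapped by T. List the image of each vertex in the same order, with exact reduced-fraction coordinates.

image vertices: (5/17, -139/17), (110/17, -83/17), (12/17, -116/17), (118/17, -98/17)

T1 rotate counter-clockwise with cos θ = 8/17, sin θ = -15/17: (-2, 3) → (29/17, 54/17); (-2, -4) → (-76/17, -2/17); (-1, 2) → (22/17, 31/17); (-3, -4) → (-84/17, 13/17)
T2 reflect across x = 0: (29/17, 54/17) → (-29/17, 54/17); (-76/17, -2/17) → (76/17, -2/17); (22/17, 31/17) → (-22/17, 31/17); (-84/17, 13/17) → (84/17, 13/17)
T3 translate by (2, 5): (-29/17, 54/17) → (5/17, 139/17); (76/17, -2/17) → (110/17, 83/17); (-22/17, 31/17) → (12/17, 116/17); (84/17, 13/17) → (118/17, 98/17)
T4 reflect across y = 0: (5/17, 139/17) → (5/17, -139/17); (110/17, 83/17) → (110/17, -83/17); (12/17, 116/17) → (12/17, -116/17); (118/17, 98/17) → (118/17, -98/17)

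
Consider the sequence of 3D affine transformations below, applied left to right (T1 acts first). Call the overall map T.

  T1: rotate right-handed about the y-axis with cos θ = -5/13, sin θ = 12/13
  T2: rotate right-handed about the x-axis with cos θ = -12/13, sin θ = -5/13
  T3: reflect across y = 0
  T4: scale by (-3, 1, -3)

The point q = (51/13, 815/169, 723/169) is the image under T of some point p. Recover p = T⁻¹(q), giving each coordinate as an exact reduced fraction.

p = (1, 5, -1)

T1 = [-5/13 0 12/13 0; 0 1 0 0; -12/13 0 -5/13 0; 0 0 0 1]
T2·T1 = [-5/13 0 12/13 0; -60/169 -12/13 -25/169 0; 144/169 -5/13 60/169 0; 0 0 0 1]
T3·…·T1 = [-5/13 0 12/13 0; 60/169 12/13 25/169 0; 144/169 -5/13 60/169 0; 0 0 0 1]
T4·…·T1 = [15/13 0 -36/13 0; 60/169 12/13 25/169 0; -432/169 15/13 -180/169 0; 0 0 0 1]
det M = -9; M⁻¹ = [5/39 60/169 -48/169 0; 0 12/13 5/39 0; -4/13 25/169 -20/169 0; 0 0 0 1]
M⁻¹ · (51/13, 815/169, 723/169)ᵀ = (1, 5, -1)ᵀ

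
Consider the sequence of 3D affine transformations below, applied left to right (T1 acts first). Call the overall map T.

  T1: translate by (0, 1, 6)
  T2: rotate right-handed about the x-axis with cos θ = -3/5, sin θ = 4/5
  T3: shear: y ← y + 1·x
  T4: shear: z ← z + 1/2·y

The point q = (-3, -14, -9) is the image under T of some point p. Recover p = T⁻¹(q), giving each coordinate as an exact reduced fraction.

p = (-3, 4, 4)

T1 = [1 0 0 0; 0 1 0 1; 0 0 1 6; 0 0 0 1]
T2·T1 = [1 0 0 0; 0 -3/5 -4/5 -27/5; 0 4/5 -3/5 -14/5; 0 0 0 1]
T3·…·T1 = [1 0 0 0; 1 -3/5 -4/5 -27/5; 0 4/5 -3/5 -14/5; 0 0 0 1]
T4·…·T1 = [1 0 0 0; 1 -3/5 -4/5 -27/5; 1/2 1/2 -1 -11/2; 0 0 0 1]
det M = 1; M⁻¹ = [1 0 0 0; 3/5 -1 4/5 -1; 4/5 -1/2 -3/5 -6; 0 0 0 1]
M⁻¹ · (-3, -14, -9)ᵀ = (-3, 4, 4)ᵀ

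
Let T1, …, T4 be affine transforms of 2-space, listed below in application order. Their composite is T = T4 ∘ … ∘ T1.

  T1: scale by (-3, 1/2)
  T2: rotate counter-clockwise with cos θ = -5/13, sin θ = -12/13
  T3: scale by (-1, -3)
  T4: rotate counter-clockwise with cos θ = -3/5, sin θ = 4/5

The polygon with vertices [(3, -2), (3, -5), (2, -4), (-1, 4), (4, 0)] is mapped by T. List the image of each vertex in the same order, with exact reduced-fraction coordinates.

T1 scale by (-3, 1/2): (3, -2) → (-9, -1); (3, -5) → (-9, -5/2); (2, -4) → (-6, -2); (-1, 4) → (3, 2); (4, 0) → (-12, 0)
T2 rotate counter-clockwise with cos θ = -5/13, sin θ = -12/13: (-9, -1) → (33/13, 113/13); (-9, -5/2) → (15/13, 241/26); (-6, -2) → (6/13, 82/13); (3, 2) → (9/13, -46/13); (-12, 0) → (60/13, 144/13)
T3 scale by (-1, -3): (33/13, 113/13) → (-33/13, -339/13); (15/13, 241/26) → (-15/13, -723/26); (6/13, 82/13) → (-6/13, -246/13); (9/13, -46/13) → (-9/13, 138/13); (60/13, 144/13) → (-60/13, -432/13)
T4 rotate counter-clockwise with cos θ = -3/5, sin θ = 4/5: (-33/13, -339/13) → (291/13, 177/13); (-15/13, -723/26) → (1491/65, 2049/130); (-6/13, -246/13) → (1002/65, 714/65); (-9/13, 138/13) → (-105/13, -90/13); (-60/13, -432/13) → (1908/65, 1056/65)

image vertices: (291/13, 177/13), (1491/65, 2049/130), (1002/65, 714/65), (-105/13, -90/13), (1908/65, 1056/65)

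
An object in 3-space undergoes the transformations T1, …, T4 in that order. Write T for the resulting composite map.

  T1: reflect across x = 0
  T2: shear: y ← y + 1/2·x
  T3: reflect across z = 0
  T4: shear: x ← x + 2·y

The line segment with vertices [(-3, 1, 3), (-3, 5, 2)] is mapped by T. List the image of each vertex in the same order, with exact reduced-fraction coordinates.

T1 reflect across x = 0: (-3, 1, 3) → (3, 1, 3); (-3, 5, 2) → (3, 5, 2)
T2 shear: y ← y + 1/2·x: (3, 1, 3) → (3, 5/2, 3); (3, 5, 2) → (3, 13/2, 2)
T3 reflect across z = 0: (3, 5/2, 3) → (3, 5/2, -3); (3, 13/2, 2) → (3, 13/2, -2)
T4 shear: x ← x + 2·y: (3, 5/2, -3) → (8, 5/2, -3); (3, 13/2, -2) → (16, 13/2, -2)

image vertices: (8, 5/2, -3), (16, 13/2, -2)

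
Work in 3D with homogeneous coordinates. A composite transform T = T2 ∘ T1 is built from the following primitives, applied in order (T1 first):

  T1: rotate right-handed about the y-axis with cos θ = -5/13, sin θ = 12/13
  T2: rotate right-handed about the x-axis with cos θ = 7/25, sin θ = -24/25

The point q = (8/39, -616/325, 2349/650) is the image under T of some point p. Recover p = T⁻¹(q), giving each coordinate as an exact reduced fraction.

T1 = [-5/13 0 12/13 0; 0 1 0 0; -12/13 0 -5/13 0; 0 0 0 1]
T2·T1 = [-5/13 0 12/13 0; -288/325 7/25 -24/65 0; -84/325 -24/25 -7/65 0; 0 0 0 1]
det M = 1; M⁻¹ = [-5/13 -288/325 -84/325 0; 0 7/25 -24/25 0; 12/13 -24/65 -7/65 0; 0 0 0 1]
M⁻¹ · (8/39, -616/325, 2349/650)ᵀ = (2/3, -4, 1/2)ᵀ

p = (2/3, -4, 1/2)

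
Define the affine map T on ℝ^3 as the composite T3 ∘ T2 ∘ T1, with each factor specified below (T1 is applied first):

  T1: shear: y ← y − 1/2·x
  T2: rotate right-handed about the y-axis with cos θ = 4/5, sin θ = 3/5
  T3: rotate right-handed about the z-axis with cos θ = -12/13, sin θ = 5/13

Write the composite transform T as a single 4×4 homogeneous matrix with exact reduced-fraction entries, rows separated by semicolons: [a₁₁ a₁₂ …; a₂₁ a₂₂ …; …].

T = [-71/130 -5/13 -36/65 0; 10/13 -12/13 3/13 0; -3/5 0 4/5 0; 0 0 0 1]

T1 = [1 0 0 0; -1/2 1 0 0; 0 0 1 0; 0 0 0 1]
T2·T1 = [4/5 0 3/5 0; -1/2 1 0 0; -3/5 0 4/5 0; 0 0 0 1]
T3·…·T1 = [-71/130 -5/13 -36/65 0; 10/13 -12/13 3/13 0; -3/5 0 4/5 0; 0 0 0 1]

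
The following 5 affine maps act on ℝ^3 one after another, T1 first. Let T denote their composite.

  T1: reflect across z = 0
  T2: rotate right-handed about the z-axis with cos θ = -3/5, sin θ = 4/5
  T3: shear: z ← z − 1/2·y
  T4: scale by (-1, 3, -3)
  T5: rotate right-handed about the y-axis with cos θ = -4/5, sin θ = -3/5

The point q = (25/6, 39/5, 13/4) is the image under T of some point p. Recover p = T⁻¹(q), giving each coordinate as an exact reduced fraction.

T1 = [1 0 0 0; 0 1 0 0; 0 0 -1 0; 0 0 0 1]
T2·T1 = [-3/5 -4/5 0 0; 4/5 -3/5 0 0; 0 0 -1 0; 0 0 0 1]
T3·…·T1 = [-3/5 -4/5 0 0; 4/5 -3/5 0 0; -2/5 3/10 -1 0; 0 0 0 1]
T4·…·T1 = [3/5 4/5 0 0; 12/5 -9/5 0 0; 6/5 -9/10 3 0; 0 0 0 1]
T5·…·T1 = [-6/5 -1/10 -9/5 0; 12/5 -9/5 0 0; -3/5 6/5 -12/5 0; 0 0 0 1]
det M = -9; M⁻¹ = [-12/25 4/15 9/25 0; -16/25 -1/5 12/25 0; -1/5 -1/6 -4/15 0; 0 0 0 1]
M⁻¹ · (25/6, 39/5, 13/4)ᵀ = (5/4, -8/3, -3)ᵀ

p = (5/4, -8/3, -3)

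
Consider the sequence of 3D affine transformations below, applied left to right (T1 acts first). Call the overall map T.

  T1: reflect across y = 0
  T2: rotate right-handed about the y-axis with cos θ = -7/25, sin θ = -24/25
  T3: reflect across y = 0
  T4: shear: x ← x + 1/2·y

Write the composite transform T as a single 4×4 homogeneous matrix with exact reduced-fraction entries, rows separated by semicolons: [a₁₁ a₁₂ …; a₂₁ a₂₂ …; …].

T = [-7/25 1/2 -24/25 0; 0 1 0 0; 24/25 0 -7/25 0; 0 0 0 1]

T1 = [1 0 0 0; 0 -1 0 0; 0 0 1 0; 0 0 0 1]
T2·T1 = [-7/25 0 -24/25 0; 0 -1 0 0; 24/25 0 -7/25 0; 0 0 0 1]
T3·…·T1 = [-7/25 0 -24/25 0; 0 1 0 0; 24/25 0 -7/25 0; 0 0 0 1]
T4·…·T1 = [-7/25 1/2 -24/25 0; 0 1 0 0; 24/25 0 -7/25 0; 0 0 0 1]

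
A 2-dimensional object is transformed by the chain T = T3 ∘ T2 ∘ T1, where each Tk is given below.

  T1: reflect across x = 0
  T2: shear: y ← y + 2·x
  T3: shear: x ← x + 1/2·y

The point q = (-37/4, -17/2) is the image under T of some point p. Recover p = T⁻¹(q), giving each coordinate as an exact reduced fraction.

p = (5, 3/2)

T1 = [-1 0 0; 0 1 0; 0 0 1]
T2·T1 = [-1 0 0; -2 1 0; 0 0 1]
T3·…·T1 = [-2 1/2 0; -2 1 0; 0 0 1]
det M = -1; M⁻¹ = [-1 1/2 0; -2 2 0; 0 0 1]
M⁻¹ · (-37/4, -17/2)ᵀ = (5, 3/2)ᵀ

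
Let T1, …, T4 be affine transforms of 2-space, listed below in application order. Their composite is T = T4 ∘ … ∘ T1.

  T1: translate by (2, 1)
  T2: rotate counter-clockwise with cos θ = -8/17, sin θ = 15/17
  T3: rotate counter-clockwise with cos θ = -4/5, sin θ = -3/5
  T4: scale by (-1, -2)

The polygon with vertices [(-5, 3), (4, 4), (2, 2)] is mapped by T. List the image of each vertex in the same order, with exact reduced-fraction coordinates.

image vertices: (87/85, -832/85), (-642/85, -338/85), (-416/85, -174/85)

T1 translate by (2, 1): (-5, 3) → (-3, 4); (4, 4) → (6, 5); (2, 2) → (4, 3)
T2 rotate counter-clockwise with cos θ = -8/17, sin θ = 15/17: (-3, 4) → (-36/17, -77/17); (6, 5) → (-123/17, 50/17); (4, 3) → (-77/17, 36/17)
T3 rotate counter-clockwise with cos θ = -4/5, sin θ = -3/5: (-36/17, -77/17) → (-87/85, 416/85); (-123/17, 50/17) → (642/85, 169/85); (-77/17, 36/17) → (416/85, 87/85)
T4 scale by (-1, -2): (-87/85, 416/85) → (87/85, -832/85); (642/85, 169/85) → (-642/85, -338/85); (416/85, 87/85) → (-416/85, -174/85)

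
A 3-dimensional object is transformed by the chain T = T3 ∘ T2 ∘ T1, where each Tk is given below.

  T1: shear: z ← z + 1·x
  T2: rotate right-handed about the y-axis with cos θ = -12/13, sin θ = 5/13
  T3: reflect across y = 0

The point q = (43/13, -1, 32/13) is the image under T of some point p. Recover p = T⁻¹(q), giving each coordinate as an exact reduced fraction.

T1 = [1 0 0 0; 0 1 0 0; 1 0 1 0; 0 0 0 1]
T2·T1 = [-7/13 0 5/13 0; 0 1 0 0; -17/13 0 -12/13 0; 0 0 0 1]
T3·…·T1 = [-7/13 0 5/13 0; 0 -1 0 0; -17/13 0 -12/13 0; 0 0 0 1]
det M = -1; M⁻¹ = [-12/13 0 -5/13 0; 0 -1 0 0; 17/13 0 -7/13 0; 0 0 0 1]
M⁻¹ · (43/13, -1, 32/13)ᵀ = (-4, 1, 3)ᵀ

p = (-4, 1, 3)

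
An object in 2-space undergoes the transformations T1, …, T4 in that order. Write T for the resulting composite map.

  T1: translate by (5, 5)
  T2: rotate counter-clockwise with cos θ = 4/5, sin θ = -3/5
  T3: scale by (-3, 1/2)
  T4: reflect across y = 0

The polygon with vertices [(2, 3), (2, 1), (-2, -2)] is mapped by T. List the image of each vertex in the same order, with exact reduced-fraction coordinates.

T1 translate by (5, 5): (2, 3) → (7, 8); (2, 1) → (7, 6); (-2, -2) → (3, 3)
T2 rotate counter-clockwise with cos θ = 4/5, sin θ = -3/5: (7, 8) → (52/5, 11/5); (7, 6) → (46/5, 3/5); (3, 3) → (21/5, 3/5)
T3 scale by (-3, 1/2): (52/5, 11/5) → (-156/5, 11/10); (46/5, 3/5) → (-138/5, 3/10); (21/5, 3/5) → (-63/5, 3/10)
T4 reflect across y = 0: (-156/5, 11/10) → (-156/5, -11/10); (-138/5, 3/10) → (-138/5, -3/10); (-63/5, 3/10) → (-63/5, -3/10)

image vertices: (-156/5, -11/10), (-138/5, -3/10), (-63/5, -3/10)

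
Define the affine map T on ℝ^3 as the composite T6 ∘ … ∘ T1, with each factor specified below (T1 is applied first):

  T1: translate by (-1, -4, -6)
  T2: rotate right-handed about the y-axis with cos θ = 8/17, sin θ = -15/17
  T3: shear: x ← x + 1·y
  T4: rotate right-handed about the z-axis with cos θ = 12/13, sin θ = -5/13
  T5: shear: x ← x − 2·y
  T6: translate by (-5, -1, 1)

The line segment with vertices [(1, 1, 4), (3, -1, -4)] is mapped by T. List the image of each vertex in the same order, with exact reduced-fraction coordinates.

T1 translate by (-1, -4, -6): (1, 1, 4) → (0, -3, -2); (3, -1, -4) → (2, -5, -10)
T2 rotate right-handed about the y-axis with cos θ = 8/17, sin θ = -15/17: (0, -3, -2) → (30/17, -3, -16/17); (2, -5, -10) → (166/17, -5, -50/17)
T3 shear: x ← x + 1·y: (30/17, -3, -16/17) → (-21/17, -3, -16/17); (166/17, -5, -50/17) → (81/17, -5, -50/17)
T4 rotate right-handed about the z-axis with cos θ = 12/13, sin θ = -5/13: (-21/17, -3, -16/17) → (-39/17, -39/17, -16/17); (81/17, -5, -50/17) → (547/221, -1425/221, -50/17)
T5 shear: x ← x − 2·y: (-39/17, -39/17, -16/17) → (39/17, -39/17, -16/17); (547/221, -1425/221, -50/17) → (3397/221, -1425/221, -50/17)
T6 translate by (-5, -1, 1): (39/17, -39/17, -16/17) → (-46/17, -56/17, 1/17); (3397/221, -1425/221, -50/17) → (2292/221, -1646/221, -33/17)

image vertices: (-46/17, -56/17, 1/17), (2292/221, -1646/221, -33/17)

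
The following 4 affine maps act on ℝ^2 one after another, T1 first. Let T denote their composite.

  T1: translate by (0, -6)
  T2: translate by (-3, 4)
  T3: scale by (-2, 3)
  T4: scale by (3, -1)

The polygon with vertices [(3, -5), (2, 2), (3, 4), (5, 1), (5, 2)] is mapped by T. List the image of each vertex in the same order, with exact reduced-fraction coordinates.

T1 translate by (0, -6): (3, -5) → (3, -11); (2, 2) → (2, -4); (3, 4) → (3, -2); (5, 1) → (5, -5); (5, 2) → (5, -4)
T2 translate by (-3, 4): (3, -11) → (0, -7); (2, -4) → (-1, 0); (3, -2) → (0, 2); (5, -5) → (2, -1); (5, -4) → (2, 0)
T3 scale by (-2, 3): (0, -7) → (0, -21); (-1, 0) → (2, 0); (0, 2) → (0, 6); (2, -1) → (-4, -3); (2, 0) → (-4, 0)
T4 scale by (3, -1): (0, -21) → (0, 21); (2, 0) → (6, 0); (0, 6) → (0, -6); (-4, -3) → (-12, 3); (-4, 0) → (-12, 0)

image vertices: (0, 21), (6, 0), (0, -6), (-12, 3), (-12, 0)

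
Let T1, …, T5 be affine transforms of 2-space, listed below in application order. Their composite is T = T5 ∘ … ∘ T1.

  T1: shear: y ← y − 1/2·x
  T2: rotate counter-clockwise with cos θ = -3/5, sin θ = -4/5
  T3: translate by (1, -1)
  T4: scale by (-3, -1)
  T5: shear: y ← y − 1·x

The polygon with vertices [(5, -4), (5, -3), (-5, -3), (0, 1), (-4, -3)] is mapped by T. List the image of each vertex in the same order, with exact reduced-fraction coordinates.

image vertices: (108/5, -41/2), (96/5, -35/2), (-54/5, 15/2), (-27/5, 7), (-39/5, 5)

T1 shear: y ← y − 1/2·x: (5, -4) → (5, -13/2); (5, -3) → (5, -11/2); (-5, -3) → (-5, -1/2); (0, 1) → (0, 1); (-4, -3) → (-4, -1)
T2 rotate counter-clockwise with cos θ = -3/5, sin θ = -4/5: (5, -13/2) → (-41/5, -1/10); (5, -11/2) → (-37/5, -7/10); (-5, -1/2) → (13/5, 43/10); (0, 1) → (4/5, -3/5); (-4, -1) → (8/5, 19/5)
T3 translate by (1, -1): (-41/5, -1/10) → (-36/5, -11/10); (-37/5, -7/10) → (-32/5, -17/10); (13/5, 43/10) → (18/5, 33/10); (4/5, -3/5) → (9/5, -8/5); (8/5, 19/5) → (13/5, 14/5)
T4 scale by (-3, -1): (-36/5, -11/10) → (108/5, 11/10); (-32/5, -17/10) → (96/5, 17/10); (18/5, 33/10) → (-54/5, -33/10); (9/5, -8/5) → (-27/5, 8/5); (13/5, 14/5) → (-39/5, -14/5)
T5 shear: y ← y − 1·x: (108/5, 11/10) → (108/5, -41/2); (96/5, 17/10) → (96/5, -35/2); (-54/5, -33/10) → (-54/5, 15/2); (-27/5, 8/5) → (-27/5, 7); (-39/5, -14/5) → (-39/5, 5)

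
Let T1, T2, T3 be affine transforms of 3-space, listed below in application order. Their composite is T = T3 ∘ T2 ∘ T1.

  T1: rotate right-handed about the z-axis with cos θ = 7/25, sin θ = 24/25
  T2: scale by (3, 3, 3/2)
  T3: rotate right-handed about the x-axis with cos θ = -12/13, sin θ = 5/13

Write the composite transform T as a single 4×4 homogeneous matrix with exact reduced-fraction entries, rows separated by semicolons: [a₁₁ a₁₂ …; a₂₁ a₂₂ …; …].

T = [21/25 -72/25 0 0; -864/325 -252/325 -15/26 0; 72/65 21/65 -18/13 0; 0 0 0 1]

T1 = [7/25 -24/25 0 0; 24/25 7/25 0 0; 0 0 1 0; 0 0 0 1]
T2·T1 = [21/25 -72/25 0 0; 72/25 21/25 0 0; 0 0 3/2 0; 0 0 0 1]
T3·…·T1 = [21/25 -72/25 0 0; -864/325 -252/325 -15/26 0; 72/65 21/65 -18/13 0; 0 0 0 1]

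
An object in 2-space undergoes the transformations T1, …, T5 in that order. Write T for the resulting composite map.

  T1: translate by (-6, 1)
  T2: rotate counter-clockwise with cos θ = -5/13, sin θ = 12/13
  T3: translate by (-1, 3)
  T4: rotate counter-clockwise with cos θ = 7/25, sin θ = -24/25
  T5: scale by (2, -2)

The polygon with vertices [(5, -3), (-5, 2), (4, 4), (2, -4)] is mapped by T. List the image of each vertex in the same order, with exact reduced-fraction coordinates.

image vertices: (80/13, 10/13), (-204/13, 72/13), (-1362/325, -2884/325), (178/65, 396/65)

T1 translate by (-6, 1): (5, -3) → (-1, -2); (-5, 2) → (-11, 3); (4, 4) → (-2, 5); (2, -4) → (-4, -3)
T2 rotate counter-clockwise with cos θ = -5/13, sin θ = 12/13: (-1, -2) → (29/13, -2/13); (-11, 3) → (19/13, -147/13); (-2, 5) → (-50/13, -49/13); (-4, -3) → (56/13, -33/13)
T3 translate by (-1, 3): (29/13, -2/13) → (16/13, 37/13); (19/13, -147/13) → (6/13, -108/13); (-50/13, -49/13) → (-63/13, -10/13); (56/13, -33/13) → (43/13, 6/13)
T4 rotate counter-clockwise with cos θ = 7/25, sin θ = -24/25: (16/13, 37/13) → (40/13, -5/13); (6/13, -108/13) → (-102/13, -36/13); (-63/13, -10/13) → (-681/325, 1442/325); (43/13, 6/13) → (89/65, -198/65)
T5 scale by (2, -2): (40/13, -5/13) → (80/13, 10/13); (-102/13, -36/13) → (-204/13, 72/13); (-681/325, 1442/325) → (-1362/325, -2884/325); (89/65, -198/65) → (178/65, 396/65)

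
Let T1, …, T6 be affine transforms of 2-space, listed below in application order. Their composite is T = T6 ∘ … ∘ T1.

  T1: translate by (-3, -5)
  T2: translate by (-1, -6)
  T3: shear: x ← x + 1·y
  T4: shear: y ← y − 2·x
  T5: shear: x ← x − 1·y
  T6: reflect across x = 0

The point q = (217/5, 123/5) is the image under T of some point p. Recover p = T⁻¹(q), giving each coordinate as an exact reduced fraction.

T1 = [1 0 -3; 0 1 -5; 0 0 1]
T2·T1 = [1 0 -4; 0 1 -11; 0 0 1]
T3·…·T1 = [1 1 -15; 0 1 -11; 0 0 1]
T4·…·T1 = [1 1 -15; -2 -1 19; 0 0 1]
T5·…·T1 = [3 2 -34; -2 -1 19; 0 0 1]
T6·…·T1 = [-3 -2 34; -2 -1 19; 0 0 1]
det M = -1; M⁻¹ = [1 -2 4; -2 3 11; 0 0 1]
M⁻¹ · (217/5, 123/5)ᵀ = (-9/5, -2)ᵀ

p = (-9/5, -2)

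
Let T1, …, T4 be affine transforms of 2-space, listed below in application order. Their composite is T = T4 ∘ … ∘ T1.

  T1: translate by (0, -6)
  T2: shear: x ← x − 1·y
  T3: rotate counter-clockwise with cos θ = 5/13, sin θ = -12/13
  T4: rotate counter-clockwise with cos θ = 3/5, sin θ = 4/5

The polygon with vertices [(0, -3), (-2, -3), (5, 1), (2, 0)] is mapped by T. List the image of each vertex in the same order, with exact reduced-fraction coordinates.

image vertices: (423/65, -711/65), (297/65, -679/65), (110/13, -95/13), (408/65, -506/65)

T1 translate by (0, -6): (0, -3) → (0, -9); (-2, -3) → (-2, -9); (5, 1) → (5, -5); (2, 0) → (2, -6)
T2 shear: x ← x − 1·y: (0, -9) → (9, -9); (-2, -9) → (7, -9); (5, -5) → (10, -5); (2, -6) → (8, -6)
T3 rotate counter-clockwise with cos θ = 5/13, sin θ = -12/13: (9, -9) → (-63/13, -153/13); (7, -9) → (-73/13, -129/13); (10, -5) → (-10/13, -145/13); (8, -6) → (-32/13, -126/13)
T4 rotate counter-clockwise with cos θ = 3/5, sin θ = 4/5: (-63/13, -153/13) → (423/65, -711/65); (-73/13, -129/13) → (297/65, -679/65); (-10/13, -145/13) → (110/13, -95/13); (-32/13, -126/13) → (408/65, -506/65)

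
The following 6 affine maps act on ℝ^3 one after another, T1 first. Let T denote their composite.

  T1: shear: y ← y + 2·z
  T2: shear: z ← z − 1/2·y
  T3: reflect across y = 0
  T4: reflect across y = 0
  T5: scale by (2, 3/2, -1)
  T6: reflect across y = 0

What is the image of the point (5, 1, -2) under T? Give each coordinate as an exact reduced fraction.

T(p) = (10, 9/2, 1/2)

T1 shear: y ← y + 2·z: (5, 1, -2) → (5, -3, -2)
T2 shear: z ← z − 1/2·y: (5, -3, -2) → (5, -3, -1/2)
T3 reflect across y = 0: (5, -3, -1/2) → (5, 3, -1/2)
T4 reflect across y = 0: (5, 3, -1/2) → (5, -3, -1/2)
T5 scale by (2, 3/2, -1): (5, -3, -1/2) → (10, -9/2, 1/2)
T6 reflect across y = 0: (10, -9/2, 1/2) → (10, 9/2, 1/2)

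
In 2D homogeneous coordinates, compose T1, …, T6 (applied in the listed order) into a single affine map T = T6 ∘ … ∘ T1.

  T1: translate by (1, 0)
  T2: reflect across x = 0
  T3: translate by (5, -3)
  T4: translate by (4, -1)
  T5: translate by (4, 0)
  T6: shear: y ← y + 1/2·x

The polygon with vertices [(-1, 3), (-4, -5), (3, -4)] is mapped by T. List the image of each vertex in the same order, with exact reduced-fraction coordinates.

image vertices: (13, 11/2), (16, -1), (9, -7/2)

T1 translate by (1, 0): (-1, 3) → (0, 3); (-4, -5) → (-3, -5); (3, -4) → (4, -4)
T2 reflect across x = 0: (0, 3) → (0, 3); (-3, -5) → (3, -5); (4, -4) → (-4, -4)
T3 translate by (5, -3): (0, 3) → (5, 0); (3, -5) → (8, -8); (-4, -4) → (1, -7)
T4 translate by (4, -1): (5, 0) → (9, -1); (8, -8) → (12, -9); (1, -7) → (5, -8)
T5 translate by (4, 0): (9, -1) → (13, -1); (12, -9) → (16, -9); (5, -8) → (9, -8)
T6 shear: y ← y + 1/2·x: (13, -1) → (13, 11/2); (16, -9) → (16, -1); (9, -8) → (9, -7/2)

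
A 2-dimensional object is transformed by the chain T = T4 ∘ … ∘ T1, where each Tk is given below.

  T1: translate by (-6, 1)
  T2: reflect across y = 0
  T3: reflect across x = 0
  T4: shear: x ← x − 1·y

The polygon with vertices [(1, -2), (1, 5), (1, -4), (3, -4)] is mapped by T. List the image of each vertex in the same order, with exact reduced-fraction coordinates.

image vertices: (4, 1), (11, -6), (2, 3), (0, 3)

T1 translate by (-6, 1): (1, -2) → (-5, -1); (1, 5) → (-5, 6); (1, -4) → (-5, -3); (3, -4) → (-3, -3)
T2 reflect across y = 0: (-5, -1) → (-5, 1); (-5, 6) → (-5, -6); (-5, -3) → (-5, 3); (-3, -3) → (-3, 3)
T3 reflect across x = 0: (-5, 1) → (5, 1); (-5, -6) → (5, -6); (-5, 3) → (5, 3); (-3, 3) → (3, 3)
T4 shear: x ← x − 1·y: (5, 1) → (4, 1); (5, -6) → (11, -6); (5, 3) → (2, 3); (3, 3) → (0, 3)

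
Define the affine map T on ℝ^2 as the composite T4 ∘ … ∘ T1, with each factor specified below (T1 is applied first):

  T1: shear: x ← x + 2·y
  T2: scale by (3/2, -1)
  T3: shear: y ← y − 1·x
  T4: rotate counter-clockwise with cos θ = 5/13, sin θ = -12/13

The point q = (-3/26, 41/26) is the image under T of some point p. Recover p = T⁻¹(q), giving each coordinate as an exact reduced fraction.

p = (-3, 1)

T1 = [1 2 0; 0 1 0; 0 0 1]
T2·T1 = [3/2 3 0; 0 -1 0; 0 0 1]
T3·…·T1 = [3/2 3 0; -3/2 -4 0; 0 0 1]
T4·…·T1 = [-21/26 -33/13 0; -51/26 -56/13 0; 0 0 1]
det M = -3/2; M⁻¹ = [112/39 -22/13 0; -17/13 7/13 0; 0 0 1]
M⁻¹ · (-3/26, 41/26)ᵀ = (-3, 1)ᵀ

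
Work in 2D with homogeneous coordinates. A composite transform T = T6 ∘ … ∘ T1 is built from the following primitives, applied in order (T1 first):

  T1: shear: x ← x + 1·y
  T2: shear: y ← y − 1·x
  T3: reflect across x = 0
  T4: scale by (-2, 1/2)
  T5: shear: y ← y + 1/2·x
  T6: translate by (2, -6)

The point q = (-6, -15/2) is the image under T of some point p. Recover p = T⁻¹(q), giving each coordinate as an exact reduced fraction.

T1 = [1 1 0; 0 1 0; 0 0 1]
T2·T1 = [1 1 0; -1 0 0; 0 0 1]
T3·…·T1 = [-1 -1 0; -1 0 0; 0 0 1]
T4·…·T1 = [2 2 0; -1/2 0 0; 0 0 1]
T5·…·T1 = [2 2 0; 1/2 1 0; 0 0 1]
T6·…·T1 = [2 2 2; 1/2 1 -6; 0 0 1]
det M = 1; M⁻¹ = [1 -2 -14; -1/2 2 13; 0 0 1]
M⁻¹ · (-6, -15/2)ᵀ = (-5, 1)ᵀ

p = (-5, 1)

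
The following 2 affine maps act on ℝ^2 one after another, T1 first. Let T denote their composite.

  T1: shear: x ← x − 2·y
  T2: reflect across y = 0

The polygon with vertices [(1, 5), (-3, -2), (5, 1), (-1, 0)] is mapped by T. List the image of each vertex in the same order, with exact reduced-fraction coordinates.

image vertices: (-9, -5), (1, 2), (3, -1), (-1, 0)

T1 shear: x ← x − 2·y: (1, 5) → (-9, 5); (-3, -2) → (1, -2); (5, 1) → (3, 1); (-1, 0) → (-1, 0)
T2 reflect across y = 0: (-9, 5) → (-9, -5); (1, -2) → (1, 2); (3, 1) → (3, -1); (-1, 0) → (-1, 0)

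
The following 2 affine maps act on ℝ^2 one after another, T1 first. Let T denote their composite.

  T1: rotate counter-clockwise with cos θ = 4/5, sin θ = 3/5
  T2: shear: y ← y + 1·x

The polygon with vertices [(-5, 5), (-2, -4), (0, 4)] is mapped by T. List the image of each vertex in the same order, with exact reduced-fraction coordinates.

image vertices: (-7, -6), (4/5, -18/5), (-12/5, 4/5)

T1 rotate counter-clockwise with cos θ = 4/5, sin θ = 3/5: (-5, 5) → (-7, 1); (-2, -4) → (4/5, -22/5); (0, 4) → (-12/5, 16/5)
T2 shear: y ← y + 1·x: (-7, 1) → (-7, -6); (4/5, -22/5) → (4/5, -18/5); (-12/5, 16/5) → (-12/5, 4/5)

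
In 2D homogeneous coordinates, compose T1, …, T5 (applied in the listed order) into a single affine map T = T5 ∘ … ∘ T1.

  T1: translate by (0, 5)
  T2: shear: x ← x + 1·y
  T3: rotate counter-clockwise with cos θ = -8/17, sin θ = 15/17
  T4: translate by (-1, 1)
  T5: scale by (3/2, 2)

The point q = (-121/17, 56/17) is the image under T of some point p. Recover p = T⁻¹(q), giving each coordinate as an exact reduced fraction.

p = (-2/3, -2)

T1 = [1 0 0; 0 1 5; 0 0 1]
T2·T1 = [1 1 5; 0 1 5; 0 0 1]
T3·…·T1 = [-8/17 -23/17 -115/17; 15/17 7/17 35/17; 0 0 1]
T4·…·T1 = [-8/17 -23/17 -132/17; 15/17 7/17 52/17; 0 0 1]
T5·…·T1 = [-12/17 -69/34 -198/17; 30/17 14/17 104/17; 0 0 1]
det M = 3; M⁻¹ = [14/51 23/34 -16/17; -10/17 -4/17 -92/17; 0 0 1]
M⁻¹ · (-121/17, 56/17)ᵀ = (-2/3, -2)ᵀ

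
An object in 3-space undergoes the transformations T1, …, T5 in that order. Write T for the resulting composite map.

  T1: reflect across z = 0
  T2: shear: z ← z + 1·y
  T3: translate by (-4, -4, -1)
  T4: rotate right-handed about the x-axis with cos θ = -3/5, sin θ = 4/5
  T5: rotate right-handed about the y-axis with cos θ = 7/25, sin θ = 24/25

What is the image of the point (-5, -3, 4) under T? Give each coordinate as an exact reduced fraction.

T(p) = (-411/125, 53/5, 1052/125)

T1 reflect across z = 0: (-5, -3, 4) → (-5, -3, -4)
T2 shear: z ← z + 1·y: (-5, -3, -4) → (-5, -3, -7)
T3 translate by (-4, -4, -1): (-5, -3, -7) → (-9, -7, -8)
T4 rotate right-handed about the x-axis with cos θ = -3/5, sin θ = 4/5: (-9, -7, -8) → (-9, 53/5, -4/5)
T5 rotate right-handed about the y-axis with cos θ = 7/25, sin θ = 24/25: (-9, 53/5, -4/5) → (-411/125, 53/5, 1052/125)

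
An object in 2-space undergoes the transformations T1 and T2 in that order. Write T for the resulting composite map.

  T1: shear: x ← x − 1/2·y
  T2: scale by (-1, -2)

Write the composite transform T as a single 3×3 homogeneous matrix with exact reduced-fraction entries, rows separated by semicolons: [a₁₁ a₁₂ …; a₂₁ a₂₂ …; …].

T = [-1 1/2 0; 0 -2 0; 0 0 1]

T1 = [1 -1/2 0; 0 1 0; 0 0 1]
T2·T1 = [-1 1/2 0; 0 -2 0; 0 0 1]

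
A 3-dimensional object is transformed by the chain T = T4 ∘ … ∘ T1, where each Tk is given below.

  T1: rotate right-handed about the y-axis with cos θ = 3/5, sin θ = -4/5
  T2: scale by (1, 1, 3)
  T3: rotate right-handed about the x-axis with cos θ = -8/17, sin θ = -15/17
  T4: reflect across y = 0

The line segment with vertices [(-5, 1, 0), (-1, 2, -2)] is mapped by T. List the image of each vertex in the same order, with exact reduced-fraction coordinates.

T1 rotate right-handed about the y-axis with cos θ = 3/5, sin θ = -4/5: (-5, 1, 0) → (-3, 1, -4); (-1, 2, -2) → (1, 2, -2)
T2 scale by (1, 1, 3): (-3, 1, -4) → (-3, 1, -12); (1, 2, -2) → (1, 2, -6)
T3 rotate right-handed about the x-axis with cos θ = -8/17, sin θ = -15/17: (-3, 1, -12) → (-3, -188/17, 81/17); (1, 2, -6) → (1, -106/17, 18/17)
T4 reflect across y = 0: (-3, -188/17, 81/17) → (-3, 188/17, 81/17); (1, -106/17, 18/17) → (1, 106/17, 18/17)

image vertices: (-3, 188/17, 81/17), (1, 106/17, 18/17)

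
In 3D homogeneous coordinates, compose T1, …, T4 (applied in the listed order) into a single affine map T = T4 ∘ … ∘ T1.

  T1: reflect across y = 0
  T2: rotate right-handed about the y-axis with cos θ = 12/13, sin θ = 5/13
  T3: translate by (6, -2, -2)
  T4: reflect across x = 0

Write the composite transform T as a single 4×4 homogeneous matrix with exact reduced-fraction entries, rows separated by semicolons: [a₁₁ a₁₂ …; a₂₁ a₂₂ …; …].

T = [-12/13 0 -5/13 -6; 0 -1 0 -2; -5/13 0 12/13 -2; 0 0 0 1]

T1 = [1 0 0 0; 0 -1 0 0; 0 0 1 0; 0 0 0 1]
T2·T1 = [12/13 0 5/13 0; 0 -1 0 0; -5/13 0 12/13 0; 0 0 0 1]
T3·…·T1 = [12/13 0 5/13 6; 0 -1 0 -2; -5/13 0 12/13 -2; 0 0 0 1]
T4·…·T1 = [-12/13 0 -5/13 -6; 0 -1 0 -2; -5/13 0 12/13 -2; 0 0 0 1]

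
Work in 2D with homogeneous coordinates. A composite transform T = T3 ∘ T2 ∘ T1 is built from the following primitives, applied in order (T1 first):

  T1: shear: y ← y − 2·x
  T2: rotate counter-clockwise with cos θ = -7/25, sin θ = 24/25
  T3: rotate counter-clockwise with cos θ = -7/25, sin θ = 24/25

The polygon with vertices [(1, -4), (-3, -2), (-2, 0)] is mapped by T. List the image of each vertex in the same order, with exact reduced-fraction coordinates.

image vertices: (-2543/625, 2826/625), (117/25, -44/25), (2398/625, -1436/625)

T1 shear: y ← y − 2·x: (1, -4) → (1, -6); (-3, -2) → (-3, 4); (-2, 0) → (-2, 4)
T2 rotate counter-clockwise with cos θ = -7/25, sin θ = 24/25: (1, -6) → (137/25, 66/25); (-3, 4) → (-3, -4); (-2, 4) → (-82/25, -76/25)
T3 rotate counter-clockwise with cos θ = -7/25, sin θ = 24/25: (137/25, 66/25) → (-2543/625, 2826/625); (-3, -4) → (117/25, -44/25); (-82/25, -76/25) → (2398/625, -1436/625)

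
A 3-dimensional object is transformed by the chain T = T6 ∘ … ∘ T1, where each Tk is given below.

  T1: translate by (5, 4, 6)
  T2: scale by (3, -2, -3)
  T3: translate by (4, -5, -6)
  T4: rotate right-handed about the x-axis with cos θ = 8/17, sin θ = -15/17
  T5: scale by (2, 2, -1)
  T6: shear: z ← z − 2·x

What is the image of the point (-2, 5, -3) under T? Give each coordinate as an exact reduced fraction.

T(p) = (26, -818/17, -1109/17)

T1 translate by (5, 4, 6): (-2, 5, -3) → (3, 9, 3)
T2 scale by (3, -2, -3): (3, 9, 3) → (9, -18, -9)
T3 translate by (4, -5, -6): (9, -18, -9) → (13, -23, -15)
T4 rotate right-handed about the x-axis with cos θ = 8/17, sin θ = -15/17: (13, -23, -15) → (13, -409/17, 225/17)
T5 scale by (2, 2, -1): (13, -409/17, 225/17) → (26, -818/17, -225/17)
T6 shear: z ← z − 2·x: (26, -818/17, -225/17) → (26, -818/17, -1109/17)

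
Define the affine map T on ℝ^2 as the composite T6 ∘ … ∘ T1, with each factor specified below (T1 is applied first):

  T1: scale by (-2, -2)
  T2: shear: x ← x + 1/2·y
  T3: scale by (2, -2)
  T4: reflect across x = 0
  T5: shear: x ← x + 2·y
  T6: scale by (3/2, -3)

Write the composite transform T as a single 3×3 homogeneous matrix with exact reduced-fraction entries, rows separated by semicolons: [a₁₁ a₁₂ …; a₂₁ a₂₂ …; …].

T1 = [-2 0 0; 0 -2 0; 0 0 1]
T2·T1 = [-2 -1 0; 0 -2 0; 0 0 1]
T3·…·T1 = [-4 -2 0; 0 4 0; 0 0 1]
T4·…·T1 = [4 2 0; 0 4 0; 0 0 1]
T5·…·T1 = [4 10 0; 0 4 0; 0 0 1]
T6·…·T1 = [6 15 0; 0 -12 0; 0 0 1]

T = [6 15 0; 0 -12 0; 0 0 1]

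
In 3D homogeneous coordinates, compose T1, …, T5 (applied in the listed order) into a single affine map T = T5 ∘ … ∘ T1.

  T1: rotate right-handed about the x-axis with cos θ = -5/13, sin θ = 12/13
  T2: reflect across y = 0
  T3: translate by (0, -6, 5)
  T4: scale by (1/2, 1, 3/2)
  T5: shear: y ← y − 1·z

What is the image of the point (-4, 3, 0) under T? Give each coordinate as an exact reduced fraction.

T(p) = (-2, -33/2, 303/26)

T1 rotate right-handed about the x-axis with cos θ = -5/13, sin θ = 12/13: (-4, 3, 0) → (-4, -15/13, 36/13)
T2 reflect across y = 0: (-4, -15/13, 36/13) → (-4, 15/13, 36/13)
T3 translate by (0, -6, 5): (-4, 15/13, 36/13) → (-4, -63/13, 101/13)
T4 scale by (1/2, 1, 3/2): (-4, -63/13, 101/13) → (-2, -63/13, 303/26)
T5 shear: y ← y − 1·z: (-2, -63/13, 303/26) → (-2, -33/2, 303/26)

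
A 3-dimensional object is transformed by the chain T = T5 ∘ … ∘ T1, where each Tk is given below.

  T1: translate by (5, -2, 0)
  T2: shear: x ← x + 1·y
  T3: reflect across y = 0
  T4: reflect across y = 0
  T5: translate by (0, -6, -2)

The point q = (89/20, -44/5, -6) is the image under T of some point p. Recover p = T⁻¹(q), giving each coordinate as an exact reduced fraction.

T1 = [1 0 0 5; 0 1 0 -2; 0 0 1 0; 0 0 0 1]
T2·T1 = [1 1 0 3; 0 1 0 -2; 0 0 1 0; 0 0 0 1]
T3·…·T1 = [1 1 0 3; 0 -1 0 2; 0 0 1 0; 0 0 0 1]
T4·…·T1 = [1 1 0 3; 0 1 0 -2; 0 0 1 0; 0 0 0 1]
T5·…·T1 = [1 1 0 3; 0 1 0 -8; 0 0 1 -2; 0 0 0 1]
det M = 1; M⁻¹ = [1 -1 0 -11; 0 1 0 8; 0 0 1 2; 0 0 0 1]
M⁻¹ · (89/20, -44/5, -6)ᵀ = (9/4, -4/5, -4)ᵀ

p = (9/4, -4/5, -4)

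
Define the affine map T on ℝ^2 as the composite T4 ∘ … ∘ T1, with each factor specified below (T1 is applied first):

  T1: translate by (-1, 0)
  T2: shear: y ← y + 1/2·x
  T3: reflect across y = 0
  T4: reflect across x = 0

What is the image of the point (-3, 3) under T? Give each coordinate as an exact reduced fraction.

T(p) = (4, -1)

T1 translate by (-1, 0): (-3, 3) → (-4, 3)
T2 shear: y ← y + 1/2·x: (-4, 3) → (-4, 1)
T3 reflect across y = 0: (-4, 1) → (-4, -1)
T4 reflect across x = 0: (-4, -1) → (4, -1)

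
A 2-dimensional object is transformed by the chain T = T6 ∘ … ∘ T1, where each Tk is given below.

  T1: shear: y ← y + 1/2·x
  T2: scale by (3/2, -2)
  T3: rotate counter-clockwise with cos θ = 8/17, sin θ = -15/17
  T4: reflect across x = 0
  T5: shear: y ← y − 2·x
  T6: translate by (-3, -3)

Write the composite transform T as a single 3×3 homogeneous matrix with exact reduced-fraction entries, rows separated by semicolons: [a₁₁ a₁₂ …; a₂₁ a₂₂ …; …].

T1 = [1 0 0; 1/2 1 0; 0 0 1]
T2·T1 = [3/2 0 0; -1 -2 0; 0 0 1]
T3·…·T1 = [-3/17 -30/17 0; -61/34 -16/17 0; 0 0 1]
T4·…·T1 = [3/17 30/17 0; -61/34 -16/17 0; 0 0 1]
T5·…·T1 = [3/17 30/17 0; -73/34 -76/17 0; 0 0 1]
T6·…·T1 = [3/17 30/17 -3; -73/34 -76/17 -3; 0 0 1]

T = [3/17 30/17 -3; -73/34 -76/17 -3; 0 0 1]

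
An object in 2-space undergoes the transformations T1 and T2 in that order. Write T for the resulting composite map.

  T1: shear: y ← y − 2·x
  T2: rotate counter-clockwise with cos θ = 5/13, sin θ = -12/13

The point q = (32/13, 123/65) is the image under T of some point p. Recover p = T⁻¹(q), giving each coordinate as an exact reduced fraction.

T1 = [1 0 0; -2 1 0; 0 0 1]
T2·T1 = [-19/13 12/13 0; -22/13 5/13 0; 0 0 1]
det M = 1; M⁻¹ = [5/13 -12/13 0; 22/13 -19/13 0; 0 0 1]
M⁻¹ · (32/13, 123/65)ᵀ = (-4/5, 7/5)ᵀ

p = (-4/5, 7/5)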